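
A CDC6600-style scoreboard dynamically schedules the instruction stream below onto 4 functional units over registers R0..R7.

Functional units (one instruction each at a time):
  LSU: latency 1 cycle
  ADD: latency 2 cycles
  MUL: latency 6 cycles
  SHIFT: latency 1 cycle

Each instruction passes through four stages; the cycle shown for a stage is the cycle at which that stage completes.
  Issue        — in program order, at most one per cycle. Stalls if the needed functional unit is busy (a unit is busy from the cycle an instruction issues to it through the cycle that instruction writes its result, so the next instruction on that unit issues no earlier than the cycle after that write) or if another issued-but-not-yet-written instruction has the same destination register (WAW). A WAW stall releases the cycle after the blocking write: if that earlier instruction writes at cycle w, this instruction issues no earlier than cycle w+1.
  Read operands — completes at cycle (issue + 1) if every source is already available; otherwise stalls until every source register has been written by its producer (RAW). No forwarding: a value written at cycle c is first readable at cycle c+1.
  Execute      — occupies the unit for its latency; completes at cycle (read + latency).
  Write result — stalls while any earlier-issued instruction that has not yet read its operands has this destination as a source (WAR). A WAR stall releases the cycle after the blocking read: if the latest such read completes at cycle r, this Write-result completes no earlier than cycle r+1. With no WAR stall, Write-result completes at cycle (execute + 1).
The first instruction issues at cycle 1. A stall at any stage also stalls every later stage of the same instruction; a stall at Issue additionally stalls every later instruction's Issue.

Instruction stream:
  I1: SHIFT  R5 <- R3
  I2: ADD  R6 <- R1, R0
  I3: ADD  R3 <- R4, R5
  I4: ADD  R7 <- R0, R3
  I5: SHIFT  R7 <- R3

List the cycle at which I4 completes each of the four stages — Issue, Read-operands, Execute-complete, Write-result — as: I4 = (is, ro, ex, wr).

cycle 1: I1 dispatched to SHIFT
cycle 2: I1 operands ready; I2 dispatched to ADD
cycle 3: I1 complete; I2 operands ready
cycle 4: R5←I1
cycle 5: I2 complete
cycle 6: R6←I2
cycle 7: I3 dispatched to ADD
cycle 8: I3 operands ready
cycle 10: I3 complete
cycle 11: R3←I3
cycle 12: I4 dispatched to ADD
cycle 13: I4 operands ready
cycle 15: I4 complete
cycle 16: R7←I4
cycle 17: I5 dispatched to SHIFT
cycle 18: I5 operands ready
cycle 19: I5 complete
cycle 20: R7←I5

I4 = (12, 13, 15, 16)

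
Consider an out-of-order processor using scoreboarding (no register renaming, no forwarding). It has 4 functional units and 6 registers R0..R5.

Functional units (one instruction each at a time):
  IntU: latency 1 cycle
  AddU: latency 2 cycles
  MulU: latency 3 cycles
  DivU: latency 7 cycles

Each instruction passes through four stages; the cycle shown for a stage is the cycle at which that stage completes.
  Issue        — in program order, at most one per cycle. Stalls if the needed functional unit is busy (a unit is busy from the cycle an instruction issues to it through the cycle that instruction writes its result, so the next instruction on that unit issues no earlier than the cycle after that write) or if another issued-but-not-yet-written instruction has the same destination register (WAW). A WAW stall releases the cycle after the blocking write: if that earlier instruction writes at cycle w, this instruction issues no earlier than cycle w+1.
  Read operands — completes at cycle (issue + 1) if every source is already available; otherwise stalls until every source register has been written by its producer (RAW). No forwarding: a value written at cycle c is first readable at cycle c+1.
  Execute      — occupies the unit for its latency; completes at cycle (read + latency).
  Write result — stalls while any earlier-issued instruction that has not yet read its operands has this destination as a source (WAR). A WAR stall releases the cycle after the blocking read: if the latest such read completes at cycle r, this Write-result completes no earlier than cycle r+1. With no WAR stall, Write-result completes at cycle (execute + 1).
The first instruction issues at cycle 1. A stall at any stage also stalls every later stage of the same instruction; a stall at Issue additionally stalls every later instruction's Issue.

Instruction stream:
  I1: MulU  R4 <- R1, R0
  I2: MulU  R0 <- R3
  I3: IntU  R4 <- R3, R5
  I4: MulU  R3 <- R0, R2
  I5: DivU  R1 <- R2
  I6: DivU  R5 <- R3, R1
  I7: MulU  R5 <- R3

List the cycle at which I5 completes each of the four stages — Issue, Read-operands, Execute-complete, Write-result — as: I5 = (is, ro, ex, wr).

I1 -> (1, 2, 5, 6)
I2 -> (7, 8, 11, 12)  // struct: MulU busy until I1 writes@6
I3 -> (8, 9, 10, 11)
I4 -> (13, 14, 17, 18)  // struct: MulU busy until I2 writes@12
I5 -> (14, 15, 22, 23)
I6 -> (24, 25, 32, 33)  // struct: DivU busy until I5 writes@23
I7 -> (34, 35, 38, 39)  // WAW R5: wait I6 write@33

I5 = (14, 15, 22, 23)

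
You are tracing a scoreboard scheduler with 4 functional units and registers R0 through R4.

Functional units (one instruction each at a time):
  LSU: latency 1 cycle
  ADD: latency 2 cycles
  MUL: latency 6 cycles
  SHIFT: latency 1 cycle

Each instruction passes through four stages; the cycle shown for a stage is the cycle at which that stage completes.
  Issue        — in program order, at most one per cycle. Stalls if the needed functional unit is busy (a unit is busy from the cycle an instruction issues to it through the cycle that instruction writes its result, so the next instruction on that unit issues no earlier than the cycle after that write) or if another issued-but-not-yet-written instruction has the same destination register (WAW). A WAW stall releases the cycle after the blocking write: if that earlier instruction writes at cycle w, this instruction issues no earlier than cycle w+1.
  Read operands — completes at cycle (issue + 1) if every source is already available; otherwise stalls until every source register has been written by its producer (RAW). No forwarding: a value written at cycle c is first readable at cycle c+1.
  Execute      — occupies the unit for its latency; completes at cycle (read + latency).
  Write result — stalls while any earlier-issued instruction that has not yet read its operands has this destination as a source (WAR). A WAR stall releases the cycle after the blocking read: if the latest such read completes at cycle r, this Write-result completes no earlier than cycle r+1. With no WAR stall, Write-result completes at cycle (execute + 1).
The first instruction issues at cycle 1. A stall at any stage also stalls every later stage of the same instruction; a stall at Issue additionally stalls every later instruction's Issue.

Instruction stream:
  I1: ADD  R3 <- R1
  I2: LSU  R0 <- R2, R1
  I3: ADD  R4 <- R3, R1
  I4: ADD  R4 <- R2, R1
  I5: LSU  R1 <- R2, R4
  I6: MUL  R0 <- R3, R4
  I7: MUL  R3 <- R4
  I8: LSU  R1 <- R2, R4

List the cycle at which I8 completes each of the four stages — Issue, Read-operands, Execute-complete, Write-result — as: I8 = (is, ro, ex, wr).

t=1  I1→ADD
t=2  I1 RO, I2→LSU
t=3  I2 RO
t=4  I1 EX, I2 EX
t=5  I1 WR R3, I2 WR R0
t=6  I3→ADD
t=7  I3 RO
t=9  I3 EX
t=10  I3 WR R4
t=11  I4→ADD
t=12  I4 RO, I5→LSU
t=13  I6→MUL
t=14  I4 EX
t=15  I4 WR R4
t=16  I5 RO, I6 RO
t=17  I5 EX
t=18  I5 WR R1
t=22  I6 EX
t=23  I6 WR R0
t=24  I7→MUL
t=25  I7 RO, I8→LSU
t=26  I8 RO
t=27  I8 EX
t=28  I8 WR R1
t=31  I7 EX
t=32  I7 WR R3

I8 = (25, 26, 27, 28)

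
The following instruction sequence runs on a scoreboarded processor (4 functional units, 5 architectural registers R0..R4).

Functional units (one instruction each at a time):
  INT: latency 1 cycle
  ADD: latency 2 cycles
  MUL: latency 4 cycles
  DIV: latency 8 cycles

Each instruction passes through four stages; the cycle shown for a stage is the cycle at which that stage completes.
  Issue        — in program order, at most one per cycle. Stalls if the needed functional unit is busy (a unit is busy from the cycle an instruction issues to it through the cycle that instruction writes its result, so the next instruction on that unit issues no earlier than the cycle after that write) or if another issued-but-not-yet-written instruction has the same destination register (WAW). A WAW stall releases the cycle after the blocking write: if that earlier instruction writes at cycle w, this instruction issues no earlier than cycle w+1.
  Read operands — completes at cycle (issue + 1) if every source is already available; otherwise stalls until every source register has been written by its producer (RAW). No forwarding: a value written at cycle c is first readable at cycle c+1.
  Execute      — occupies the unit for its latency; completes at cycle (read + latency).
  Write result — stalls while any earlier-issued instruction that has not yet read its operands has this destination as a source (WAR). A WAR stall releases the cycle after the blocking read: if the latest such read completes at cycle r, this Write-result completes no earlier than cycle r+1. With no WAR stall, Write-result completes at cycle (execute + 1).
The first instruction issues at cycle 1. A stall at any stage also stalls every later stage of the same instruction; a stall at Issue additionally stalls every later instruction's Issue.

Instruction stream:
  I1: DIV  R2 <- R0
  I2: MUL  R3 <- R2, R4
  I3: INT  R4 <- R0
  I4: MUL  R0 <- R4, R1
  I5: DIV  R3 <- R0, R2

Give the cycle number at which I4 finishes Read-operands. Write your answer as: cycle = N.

  I1 | 1 | 2 | 10 | 11
  I2 | 2 | 12 | 16 | 17   RAW R2: wait I1 write@11
  I3 | 3 | 4 | 5 | 13   WAR R4: wait I2 read@12
  I4 | 18 | 19 | 23 | 24   struct: MUL busy until I2 writes@17
  I5 | 19 | 25 | 33 | 34   RAW R0: wait I4 write@24

cycle = 19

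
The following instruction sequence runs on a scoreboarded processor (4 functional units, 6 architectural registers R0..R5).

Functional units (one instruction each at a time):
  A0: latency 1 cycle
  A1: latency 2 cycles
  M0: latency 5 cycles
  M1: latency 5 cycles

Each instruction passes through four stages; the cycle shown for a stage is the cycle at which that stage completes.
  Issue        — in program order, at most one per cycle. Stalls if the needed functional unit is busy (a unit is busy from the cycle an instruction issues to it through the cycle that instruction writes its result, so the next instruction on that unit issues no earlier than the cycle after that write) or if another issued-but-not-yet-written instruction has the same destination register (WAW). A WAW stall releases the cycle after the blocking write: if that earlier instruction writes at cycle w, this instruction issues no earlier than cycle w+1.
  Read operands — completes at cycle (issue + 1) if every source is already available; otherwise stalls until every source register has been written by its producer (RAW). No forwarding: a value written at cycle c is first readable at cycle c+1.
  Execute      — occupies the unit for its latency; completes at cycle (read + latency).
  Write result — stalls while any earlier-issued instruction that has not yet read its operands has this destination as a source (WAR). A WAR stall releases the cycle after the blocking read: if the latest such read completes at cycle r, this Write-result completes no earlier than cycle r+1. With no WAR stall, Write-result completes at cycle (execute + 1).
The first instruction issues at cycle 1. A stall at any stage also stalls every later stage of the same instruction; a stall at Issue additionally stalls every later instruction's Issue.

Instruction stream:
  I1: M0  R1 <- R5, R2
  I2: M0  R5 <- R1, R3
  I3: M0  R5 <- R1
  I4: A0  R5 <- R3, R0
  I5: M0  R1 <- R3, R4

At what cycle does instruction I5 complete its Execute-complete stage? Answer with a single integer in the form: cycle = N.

cycle = 32

t=1  issue I1 (M0)
t=2  I1 read-ops
t=7  I1 finished on M0
t=8  I1→R1
t=9  issue I2 (M0)
t=10  I2 read-ops
t=15  I2 finished on M0
t=16  I2→R5
t=17  issue I3 (M0)
t=18  I3 read-ops
t=23  I3 finished on M0
t=24  I3→R5
t=25  issue I4 (A0)
t=26  I4 read-ops; issue I5 (M0)
t=27  I4 finished on A0; I5 read-ops
t=28  I4→R5
t=32  I5 finished on M0
t=33  I5→R1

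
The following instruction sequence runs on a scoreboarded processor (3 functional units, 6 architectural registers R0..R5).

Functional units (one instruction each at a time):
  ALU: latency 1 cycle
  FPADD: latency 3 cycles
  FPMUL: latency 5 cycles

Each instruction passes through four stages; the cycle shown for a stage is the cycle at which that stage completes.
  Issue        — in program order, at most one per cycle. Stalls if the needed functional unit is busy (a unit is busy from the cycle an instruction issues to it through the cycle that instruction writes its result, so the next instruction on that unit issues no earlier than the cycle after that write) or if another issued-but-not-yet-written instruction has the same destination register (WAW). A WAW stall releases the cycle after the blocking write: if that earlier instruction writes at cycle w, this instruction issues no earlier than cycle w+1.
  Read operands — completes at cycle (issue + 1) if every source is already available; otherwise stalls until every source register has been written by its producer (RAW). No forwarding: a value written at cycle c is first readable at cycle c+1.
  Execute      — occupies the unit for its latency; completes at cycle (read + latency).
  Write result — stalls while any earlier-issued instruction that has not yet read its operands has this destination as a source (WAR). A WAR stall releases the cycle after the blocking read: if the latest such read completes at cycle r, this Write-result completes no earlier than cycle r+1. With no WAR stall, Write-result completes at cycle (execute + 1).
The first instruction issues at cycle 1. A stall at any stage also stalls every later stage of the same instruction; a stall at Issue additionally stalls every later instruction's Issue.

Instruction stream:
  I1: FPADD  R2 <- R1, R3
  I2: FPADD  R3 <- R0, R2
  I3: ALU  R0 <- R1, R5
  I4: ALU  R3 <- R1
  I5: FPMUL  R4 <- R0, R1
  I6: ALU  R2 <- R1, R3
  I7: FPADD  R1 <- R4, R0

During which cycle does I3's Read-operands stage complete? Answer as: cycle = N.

cycle = 9

t=1  I1 issues→FPADD
t=2  I1 reads
t=5  I1 exec-done
t=6  I1 writes R2
t=7  I2 issues→FPADD
t=8  I2 reads; I3 issues→ALU
t=9  I3 reads
t=10  I3 exec-done
t=11  I2 exec-done; I3 writes R0
t=12  I2 writes R3
t=13  I4 issues→ALU
t=14  I4 reads; I5 issues→FPMUL
t=15  I4 exec-done; I5 reads
t=16  I4 writes R3
t=17  I6 issues→ALU
t=18  I6 reads; I7 issues→FPADD
t=19  I6 exec-done
t=20  I5 exec-done; I6 writes R2
t=21  I5 writes R4
t=22  I7 reads
t=25  I7 exec-done
t=26  I7 writes R1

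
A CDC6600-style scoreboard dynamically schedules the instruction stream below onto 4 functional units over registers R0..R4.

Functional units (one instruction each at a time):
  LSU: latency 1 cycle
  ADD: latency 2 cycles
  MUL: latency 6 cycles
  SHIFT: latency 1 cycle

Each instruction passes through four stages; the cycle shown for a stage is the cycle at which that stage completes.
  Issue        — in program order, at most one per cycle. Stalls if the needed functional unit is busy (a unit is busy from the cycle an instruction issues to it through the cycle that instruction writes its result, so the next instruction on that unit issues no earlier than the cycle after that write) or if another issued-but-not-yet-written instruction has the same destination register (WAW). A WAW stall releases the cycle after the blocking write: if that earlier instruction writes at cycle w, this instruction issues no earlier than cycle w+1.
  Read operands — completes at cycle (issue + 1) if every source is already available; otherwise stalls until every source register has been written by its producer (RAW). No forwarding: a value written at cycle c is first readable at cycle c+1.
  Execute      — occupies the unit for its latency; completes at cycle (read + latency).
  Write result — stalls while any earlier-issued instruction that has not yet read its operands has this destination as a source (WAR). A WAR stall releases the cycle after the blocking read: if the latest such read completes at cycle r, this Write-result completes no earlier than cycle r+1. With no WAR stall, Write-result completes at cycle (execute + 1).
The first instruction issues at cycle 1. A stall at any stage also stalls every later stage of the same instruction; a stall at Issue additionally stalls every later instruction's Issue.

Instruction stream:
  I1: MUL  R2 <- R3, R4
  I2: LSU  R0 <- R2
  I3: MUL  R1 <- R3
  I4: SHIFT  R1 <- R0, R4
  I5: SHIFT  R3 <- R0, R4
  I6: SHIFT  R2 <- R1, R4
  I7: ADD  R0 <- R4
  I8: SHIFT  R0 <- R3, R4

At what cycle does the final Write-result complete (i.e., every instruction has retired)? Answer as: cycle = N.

I1  is:1  ro:2  ex:8  wr:9
I2  is:2  ro:10  ex:11  wr:12  — RAW R2: wait I1 write@9
I3  is:10  ro:11  ex:17  wr:18  — struct: MUL busy until I1 writes@9
I4  is:19  ro:20  ex:21  wr:22  — WAW R1: wait I3 write@18
I5  is:23  ro:24  ex:25  wr:26  — struct: SHIFT busy until I4 writes@22
I6  is:27  ro:28  ex:29  wr:30  — struct: SHIFT busy until I5 writes@26
I7  is:28  ro:29  ex:31  wr:32
I8  is:33  ro:34  ex:35  wr:36  — WAW R0: wait I7 write@32

cycle = 36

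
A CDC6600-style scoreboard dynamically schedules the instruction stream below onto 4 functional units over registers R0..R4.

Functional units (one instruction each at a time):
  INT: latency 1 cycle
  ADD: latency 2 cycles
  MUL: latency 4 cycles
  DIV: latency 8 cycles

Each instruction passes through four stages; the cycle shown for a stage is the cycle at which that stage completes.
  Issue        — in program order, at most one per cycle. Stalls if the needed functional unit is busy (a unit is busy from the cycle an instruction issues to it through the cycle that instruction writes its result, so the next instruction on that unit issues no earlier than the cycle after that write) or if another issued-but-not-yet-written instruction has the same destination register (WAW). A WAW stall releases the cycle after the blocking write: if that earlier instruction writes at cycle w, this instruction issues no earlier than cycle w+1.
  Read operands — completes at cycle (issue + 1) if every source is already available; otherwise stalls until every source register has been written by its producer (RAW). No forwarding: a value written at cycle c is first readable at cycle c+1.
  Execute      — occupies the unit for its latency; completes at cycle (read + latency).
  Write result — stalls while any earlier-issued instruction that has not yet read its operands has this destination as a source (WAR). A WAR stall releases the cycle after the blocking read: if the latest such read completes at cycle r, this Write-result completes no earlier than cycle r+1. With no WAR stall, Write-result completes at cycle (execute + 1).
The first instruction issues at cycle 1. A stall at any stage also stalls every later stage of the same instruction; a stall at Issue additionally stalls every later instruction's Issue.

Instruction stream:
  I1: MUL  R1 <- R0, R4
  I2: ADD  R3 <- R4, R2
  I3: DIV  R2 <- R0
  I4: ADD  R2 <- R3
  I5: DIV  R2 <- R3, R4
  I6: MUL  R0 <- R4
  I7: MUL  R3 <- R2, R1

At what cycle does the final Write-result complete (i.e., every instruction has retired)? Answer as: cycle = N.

cycle = 35

cycle 1: issue I1 (MUL)
cycle 2: I1 read-ops, issue I2 (ADD)
cycle 3: I2 read-ops, issue I3 (DIV)
cycle 4: I3 read-ops
cycle 5: I2 finished on ADD
cycle 6: I1 finished on MUL, I2→R3
cycle 7: I1→R1
cycle 12: I3 finished on DIV
cycle 13: I3→R2
cycle 14: issue I4 (ADD)
cycle 15: I4 read-ops
cycle 17: I4 finished on ADD
cycle 18: I4→R2
cycle 19: issue I5 (DIV)
cycle 20: I5 read-ops, issue I6 (MUL)
cycle 21: I6 read-ops
cycle 25: I6 finished on MUL
cycle 26: I6→R0
cycle 27: issue I7 (MUL)
cycle 28: I5 finished on DIV
cycle 29: I5→R2
cycle 30: I7 read-ops
cycle 34: I7 finished on MUL
cycle 35: I7→R3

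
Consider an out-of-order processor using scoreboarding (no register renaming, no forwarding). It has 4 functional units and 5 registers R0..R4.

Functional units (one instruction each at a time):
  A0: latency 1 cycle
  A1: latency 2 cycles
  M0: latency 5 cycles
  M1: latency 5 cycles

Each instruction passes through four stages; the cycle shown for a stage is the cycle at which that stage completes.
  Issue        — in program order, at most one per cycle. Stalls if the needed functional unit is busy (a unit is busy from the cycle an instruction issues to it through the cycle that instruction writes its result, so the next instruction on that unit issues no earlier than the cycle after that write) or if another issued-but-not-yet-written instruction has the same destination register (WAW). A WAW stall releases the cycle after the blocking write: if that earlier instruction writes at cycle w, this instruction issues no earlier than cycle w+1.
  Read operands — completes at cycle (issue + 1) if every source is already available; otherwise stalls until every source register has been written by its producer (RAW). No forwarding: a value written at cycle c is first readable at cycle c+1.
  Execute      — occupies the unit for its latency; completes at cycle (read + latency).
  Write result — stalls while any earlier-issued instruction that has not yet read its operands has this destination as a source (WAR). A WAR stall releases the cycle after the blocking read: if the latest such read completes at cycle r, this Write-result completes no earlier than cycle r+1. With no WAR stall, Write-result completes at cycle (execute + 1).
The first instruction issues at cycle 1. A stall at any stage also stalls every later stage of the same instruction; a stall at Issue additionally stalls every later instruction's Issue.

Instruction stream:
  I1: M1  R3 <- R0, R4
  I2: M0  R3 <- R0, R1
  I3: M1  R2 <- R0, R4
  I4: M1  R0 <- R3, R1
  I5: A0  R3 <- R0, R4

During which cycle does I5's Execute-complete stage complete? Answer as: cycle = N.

cycle = 27

I1 -> (1, 2, 7, 8)
I2 -> (9, 10, 15, 16)  // WAW R3: wait I1 write@8
I3 -> (10, 11, 16, 17)
I4 -> (18, 19, 24, 25)  // struct: M1 busy until I3 writes@17
I5 -> (19, 26, 27, 28)  // RAW R0: wait I4 write@25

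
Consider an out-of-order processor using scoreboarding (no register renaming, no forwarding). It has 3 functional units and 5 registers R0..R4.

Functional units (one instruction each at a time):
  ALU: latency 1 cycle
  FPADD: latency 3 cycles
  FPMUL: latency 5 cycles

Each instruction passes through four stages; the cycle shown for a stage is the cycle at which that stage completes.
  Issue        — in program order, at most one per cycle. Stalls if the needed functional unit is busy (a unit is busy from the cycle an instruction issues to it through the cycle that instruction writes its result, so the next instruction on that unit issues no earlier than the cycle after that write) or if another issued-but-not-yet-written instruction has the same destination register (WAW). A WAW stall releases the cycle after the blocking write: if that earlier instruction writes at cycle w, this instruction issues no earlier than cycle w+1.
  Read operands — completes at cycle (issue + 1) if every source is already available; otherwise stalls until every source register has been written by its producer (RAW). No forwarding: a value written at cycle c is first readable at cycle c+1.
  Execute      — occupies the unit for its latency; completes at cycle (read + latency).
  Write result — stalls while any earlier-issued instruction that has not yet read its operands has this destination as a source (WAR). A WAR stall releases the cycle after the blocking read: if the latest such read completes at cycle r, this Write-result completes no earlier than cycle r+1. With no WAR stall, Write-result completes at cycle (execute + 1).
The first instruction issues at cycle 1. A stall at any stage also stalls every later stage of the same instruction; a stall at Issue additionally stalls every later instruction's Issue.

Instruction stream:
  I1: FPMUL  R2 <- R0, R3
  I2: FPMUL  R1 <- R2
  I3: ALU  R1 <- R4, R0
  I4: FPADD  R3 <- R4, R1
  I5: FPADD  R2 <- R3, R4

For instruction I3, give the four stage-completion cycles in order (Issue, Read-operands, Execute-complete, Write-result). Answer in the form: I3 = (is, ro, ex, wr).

[1] I1 dispatched to FPMUL
[2] I1 operands ready
[7] I1 complete
[8] R2←I1
[9] I2 dispatched to FPMUL
[10] I2 operands ready
[15] I2 complete
[16] R1←I2
[17] I3 dispatched to ALU
[18] I3 operands ready, I4 dispatched to FPADD
[19] I3 complete
[20] R1←I3
[21] I4 operands ready
[24] I4 complete
[25] R3←I4
[26] I5 dispatched to FPADD
[27] I5 operands ready
[30] I5 complete
[31] R2←I5

I3 = (17, 18, 19, 20)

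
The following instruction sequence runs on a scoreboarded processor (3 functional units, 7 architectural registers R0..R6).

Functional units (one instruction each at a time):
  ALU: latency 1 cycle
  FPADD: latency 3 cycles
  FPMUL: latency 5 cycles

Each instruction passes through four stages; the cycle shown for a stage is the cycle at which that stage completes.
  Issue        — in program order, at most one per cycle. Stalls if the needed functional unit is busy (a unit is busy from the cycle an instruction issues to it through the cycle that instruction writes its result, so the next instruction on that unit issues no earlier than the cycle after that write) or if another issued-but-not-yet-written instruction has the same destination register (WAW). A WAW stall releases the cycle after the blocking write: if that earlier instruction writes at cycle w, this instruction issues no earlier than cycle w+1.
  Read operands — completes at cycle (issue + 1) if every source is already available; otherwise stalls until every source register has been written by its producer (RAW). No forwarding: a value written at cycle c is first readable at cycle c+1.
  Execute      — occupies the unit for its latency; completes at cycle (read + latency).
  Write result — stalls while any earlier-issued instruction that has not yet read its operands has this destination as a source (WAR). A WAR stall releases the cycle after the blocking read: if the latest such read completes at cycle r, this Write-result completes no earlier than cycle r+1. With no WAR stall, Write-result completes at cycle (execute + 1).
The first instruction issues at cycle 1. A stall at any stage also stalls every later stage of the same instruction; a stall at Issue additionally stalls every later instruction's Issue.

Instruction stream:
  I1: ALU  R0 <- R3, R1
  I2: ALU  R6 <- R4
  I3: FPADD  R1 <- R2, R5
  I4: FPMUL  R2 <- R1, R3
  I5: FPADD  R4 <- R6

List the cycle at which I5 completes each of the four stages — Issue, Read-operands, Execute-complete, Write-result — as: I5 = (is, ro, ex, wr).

[1] I1 issues→ALU
[2] I1 reads
[3] I1 exec-done
[4] I1 writes R0
[5] I2 issues→ALU
[6] I2 reads | I3 issues→FPADD
[7] I2 exec-done | I3 reads | I4 issues→FPMUL
[8] I2 writes R6
[10] I3 exec-done
[11] I3 writes R1
[12] I4 reads | I5 issues→FPADD
[13] I5 reads
[16] I5 exec-done
[17] I4 exec-done | I5 writes R4
[18] I4 writes R2

I5 = (12, 13, 16, 17)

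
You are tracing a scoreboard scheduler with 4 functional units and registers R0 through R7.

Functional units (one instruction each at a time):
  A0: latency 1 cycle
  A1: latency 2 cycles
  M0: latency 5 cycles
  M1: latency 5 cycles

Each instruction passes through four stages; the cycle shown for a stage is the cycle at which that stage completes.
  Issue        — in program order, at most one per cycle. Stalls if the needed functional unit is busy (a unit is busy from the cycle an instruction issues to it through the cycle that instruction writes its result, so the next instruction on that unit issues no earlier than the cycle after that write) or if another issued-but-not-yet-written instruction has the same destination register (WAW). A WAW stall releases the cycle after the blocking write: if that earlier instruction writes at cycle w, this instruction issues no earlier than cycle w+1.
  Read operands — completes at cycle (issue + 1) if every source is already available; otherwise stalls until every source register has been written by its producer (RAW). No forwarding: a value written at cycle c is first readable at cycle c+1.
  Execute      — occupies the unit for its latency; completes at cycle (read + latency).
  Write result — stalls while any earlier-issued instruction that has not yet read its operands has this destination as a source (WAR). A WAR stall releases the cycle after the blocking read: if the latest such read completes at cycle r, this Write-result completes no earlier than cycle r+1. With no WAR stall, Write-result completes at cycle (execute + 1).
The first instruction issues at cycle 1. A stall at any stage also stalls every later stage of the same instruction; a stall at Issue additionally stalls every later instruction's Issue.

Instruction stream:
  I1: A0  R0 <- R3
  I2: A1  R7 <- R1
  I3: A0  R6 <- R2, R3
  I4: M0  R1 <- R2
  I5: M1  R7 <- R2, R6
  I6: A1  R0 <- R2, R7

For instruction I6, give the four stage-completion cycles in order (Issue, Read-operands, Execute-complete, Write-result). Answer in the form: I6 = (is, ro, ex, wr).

I1: IS=1 RO=2 EX=3 WR=4
I2: IS=2 RO=3 EX=5 WR=6
I3: IS=5 RO=6 EX=7 WR=8  [struct: A0 busy until I1 writes@4]
I4: IS=6 RO=7 EX=12 WR=13
I5: IS=7 RO=9 EX=14 WR=15  [RAW R6: wait I3 write@8]
I6: IS=8 RO=16 EX=18 WR=19  [RAW R7: wait I5 write@15]

I6 = (8, 16, 18, 19)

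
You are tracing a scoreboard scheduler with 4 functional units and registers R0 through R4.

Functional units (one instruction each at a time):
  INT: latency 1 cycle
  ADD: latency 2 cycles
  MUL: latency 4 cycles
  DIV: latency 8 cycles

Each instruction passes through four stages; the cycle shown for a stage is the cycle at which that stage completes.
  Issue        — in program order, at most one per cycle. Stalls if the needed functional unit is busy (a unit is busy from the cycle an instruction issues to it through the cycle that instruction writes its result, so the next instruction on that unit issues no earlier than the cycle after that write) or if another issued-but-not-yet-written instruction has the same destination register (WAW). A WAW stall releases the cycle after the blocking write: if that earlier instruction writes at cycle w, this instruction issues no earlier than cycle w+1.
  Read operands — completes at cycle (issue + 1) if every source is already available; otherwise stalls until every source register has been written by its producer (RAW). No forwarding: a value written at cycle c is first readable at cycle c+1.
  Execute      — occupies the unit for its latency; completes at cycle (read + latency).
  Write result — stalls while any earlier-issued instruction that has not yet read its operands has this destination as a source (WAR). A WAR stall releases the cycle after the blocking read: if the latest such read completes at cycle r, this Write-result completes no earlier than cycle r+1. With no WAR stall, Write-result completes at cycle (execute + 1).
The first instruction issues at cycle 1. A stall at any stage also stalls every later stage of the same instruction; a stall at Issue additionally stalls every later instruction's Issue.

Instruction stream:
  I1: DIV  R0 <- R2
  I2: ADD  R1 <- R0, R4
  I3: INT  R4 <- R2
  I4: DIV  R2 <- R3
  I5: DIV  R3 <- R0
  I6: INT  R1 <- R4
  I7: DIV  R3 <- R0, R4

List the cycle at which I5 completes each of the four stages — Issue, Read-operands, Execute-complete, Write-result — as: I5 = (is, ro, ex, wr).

I5 = (23, 24, 32, 33)

  I1 | 1 | 2 | 10 | 11
  I2 | 2 | 12 | 14 | 15   RAW R0: wait I1 write@11
  I3 | 3 | 4 | 5 | 13   WAR R4: wait I2 read@12
  I4 | 12 | 13 | 21 | 22   struct: DIV busy until I1 writes@11
  I5 | 23 | 24 | 32 | 33   struct: DIV busy until I4 writes@22
  I6 | 24 | 25 | 26 | 27
  I7 | 34 | 35 | 43 | 44   struct: DIV busy until I5 writes@33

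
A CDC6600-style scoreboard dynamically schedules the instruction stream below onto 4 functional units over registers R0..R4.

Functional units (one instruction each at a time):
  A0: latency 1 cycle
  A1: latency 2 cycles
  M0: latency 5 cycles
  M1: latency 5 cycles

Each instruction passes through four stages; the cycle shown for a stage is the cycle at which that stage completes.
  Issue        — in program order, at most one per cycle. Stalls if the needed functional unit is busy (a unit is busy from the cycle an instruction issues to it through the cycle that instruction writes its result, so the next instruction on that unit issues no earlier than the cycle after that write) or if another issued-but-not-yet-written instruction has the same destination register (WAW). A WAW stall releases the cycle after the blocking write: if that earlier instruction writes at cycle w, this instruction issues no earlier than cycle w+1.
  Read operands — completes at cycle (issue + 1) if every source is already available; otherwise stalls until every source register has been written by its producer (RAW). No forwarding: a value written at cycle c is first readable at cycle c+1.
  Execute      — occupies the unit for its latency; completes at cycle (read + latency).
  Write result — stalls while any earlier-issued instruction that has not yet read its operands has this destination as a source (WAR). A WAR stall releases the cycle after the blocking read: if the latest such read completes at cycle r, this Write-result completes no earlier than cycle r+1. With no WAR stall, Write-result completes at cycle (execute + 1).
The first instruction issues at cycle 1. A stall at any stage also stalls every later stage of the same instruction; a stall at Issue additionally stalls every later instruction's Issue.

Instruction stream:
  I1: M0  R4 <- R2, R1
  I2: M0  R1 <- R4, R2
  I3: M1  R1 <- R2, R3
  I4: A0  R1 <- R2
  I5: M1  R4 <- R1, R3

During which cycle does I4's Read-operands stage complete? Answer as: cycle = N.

cycle = 26

  I1 | 1 | 2 | 7 | 8
  I2 | 9 | 10 | 15 | 16   struct: M0 busy until I1 writes@8
  I3 | 17 | 18 | 23 | 24   WAW R1: wait I2 write@16
  I4 | 25 | 26 | 27 | 28   WAW R1: wait I3 write@24
  I5 | 26 | 29 | 34 | 35   RAW R1: wait I4 write@28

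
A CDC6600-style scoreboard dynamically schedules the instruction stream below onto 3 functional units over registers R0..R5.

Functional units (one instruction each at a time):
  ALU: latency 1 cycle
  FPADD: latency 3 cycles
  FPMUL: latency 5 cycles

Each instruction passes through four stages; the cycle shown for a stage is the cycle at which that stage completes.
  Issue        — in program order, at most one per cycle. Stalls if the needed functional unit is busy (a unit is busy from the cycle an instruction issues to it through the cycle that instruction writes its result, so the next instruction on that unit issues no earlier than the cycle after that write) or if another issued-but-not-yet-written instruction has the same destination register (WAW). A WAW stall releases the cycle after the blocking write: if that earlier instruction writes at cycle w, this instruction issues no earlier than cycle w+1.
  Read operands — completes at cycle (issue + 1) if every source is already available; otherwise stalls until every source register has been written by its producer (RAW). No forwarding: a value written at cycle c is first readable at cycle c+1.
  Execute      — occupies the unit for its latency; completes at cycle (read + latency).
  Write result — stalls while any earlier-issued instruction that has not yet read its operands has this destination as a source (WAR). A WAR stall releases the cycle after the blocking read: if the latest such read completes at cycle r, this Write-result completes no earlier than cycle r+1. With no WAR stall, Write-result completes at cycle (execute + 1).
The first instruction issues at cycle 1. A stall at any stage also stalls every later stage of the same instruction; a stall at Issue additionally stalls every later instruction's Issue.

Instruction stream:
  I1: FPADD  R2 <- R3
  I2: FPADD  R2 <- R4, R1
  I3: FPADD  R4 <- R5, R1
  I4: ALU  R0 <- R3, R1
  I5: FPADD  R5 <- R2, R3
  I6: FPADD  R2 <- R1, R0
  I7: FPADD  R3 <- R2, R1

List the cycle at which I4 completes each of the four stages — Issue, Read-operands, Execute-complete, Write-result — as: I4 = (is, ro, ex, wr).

I4 = (14, 15, 16, 17)

  I1 | 1 | 2 | 5 | 6
  I2 | 7 | 8 | 11 | 12   struct: FPADD busy until I1 writes@6
  I3 | 13 | 14 | 17 | 18   struct: FPADD busy until I2 writes@12
  I4 | 14 | 15 | 16 | 17
  I5 | 19 | 20 | 23 | 24   struct: FPADD busy until I3 writes@18
  I6 | 25 | 26 | 29 | 30   struct: FPADD busy until I5 writes@24
  I7 | 31 | 32 | 35 | 36   struct: FPADD busy until I6 writes@30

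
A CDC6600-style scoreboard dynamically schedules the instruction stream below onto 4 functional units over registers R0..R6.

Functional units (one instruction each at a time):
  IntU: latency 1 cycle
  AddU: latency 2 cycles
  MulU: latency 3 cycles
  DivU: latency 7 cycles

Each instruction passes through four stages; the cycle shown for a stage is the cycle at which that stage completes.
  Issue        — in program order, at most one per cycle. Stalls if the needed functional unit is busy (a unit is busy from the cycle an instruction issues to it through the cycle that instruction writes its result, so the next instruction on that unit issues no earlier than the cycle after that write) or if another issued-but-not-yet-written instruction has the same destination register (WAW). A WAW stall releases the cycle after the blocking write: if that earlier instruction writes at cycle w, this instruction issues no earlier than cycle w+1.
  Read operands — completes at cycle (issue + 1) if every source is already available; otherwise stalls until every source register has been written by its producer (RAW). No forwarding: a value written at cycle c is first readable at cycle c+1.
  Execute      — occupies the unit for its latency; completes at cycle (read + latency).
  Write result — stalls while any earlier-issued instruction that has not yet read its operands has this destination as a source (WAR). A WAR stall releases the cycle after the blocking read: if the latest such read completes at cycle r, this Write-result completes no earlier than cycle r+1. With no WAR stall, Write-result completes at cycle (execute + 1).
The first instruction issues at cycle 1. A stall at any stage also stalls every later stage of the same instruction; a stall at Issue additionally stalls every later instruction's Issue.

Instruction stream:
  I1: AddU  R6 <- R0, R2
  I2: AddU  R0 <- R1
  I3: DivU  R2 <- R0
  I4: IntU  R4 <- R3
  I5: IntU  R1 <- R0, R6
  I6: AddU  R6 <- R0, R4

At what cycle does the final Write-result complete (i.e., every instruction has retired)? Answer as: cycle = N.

  I1 | 1 | 2 | 4 | 5
  I2 | 6 | 7 | 9 | 10   struct: AddU busy until I1 writes@5
  I3 | 7 | 11 | 18 | 19   RAW R0: wait I2 write@10
  I4 | 8 | 9 | 10 | 11
  I5 | 12 | 13 | 14 | 15   struct: IntU busy until I4 writes@11
  I6 | 13 | 14 | 16 | 17

cycle = 19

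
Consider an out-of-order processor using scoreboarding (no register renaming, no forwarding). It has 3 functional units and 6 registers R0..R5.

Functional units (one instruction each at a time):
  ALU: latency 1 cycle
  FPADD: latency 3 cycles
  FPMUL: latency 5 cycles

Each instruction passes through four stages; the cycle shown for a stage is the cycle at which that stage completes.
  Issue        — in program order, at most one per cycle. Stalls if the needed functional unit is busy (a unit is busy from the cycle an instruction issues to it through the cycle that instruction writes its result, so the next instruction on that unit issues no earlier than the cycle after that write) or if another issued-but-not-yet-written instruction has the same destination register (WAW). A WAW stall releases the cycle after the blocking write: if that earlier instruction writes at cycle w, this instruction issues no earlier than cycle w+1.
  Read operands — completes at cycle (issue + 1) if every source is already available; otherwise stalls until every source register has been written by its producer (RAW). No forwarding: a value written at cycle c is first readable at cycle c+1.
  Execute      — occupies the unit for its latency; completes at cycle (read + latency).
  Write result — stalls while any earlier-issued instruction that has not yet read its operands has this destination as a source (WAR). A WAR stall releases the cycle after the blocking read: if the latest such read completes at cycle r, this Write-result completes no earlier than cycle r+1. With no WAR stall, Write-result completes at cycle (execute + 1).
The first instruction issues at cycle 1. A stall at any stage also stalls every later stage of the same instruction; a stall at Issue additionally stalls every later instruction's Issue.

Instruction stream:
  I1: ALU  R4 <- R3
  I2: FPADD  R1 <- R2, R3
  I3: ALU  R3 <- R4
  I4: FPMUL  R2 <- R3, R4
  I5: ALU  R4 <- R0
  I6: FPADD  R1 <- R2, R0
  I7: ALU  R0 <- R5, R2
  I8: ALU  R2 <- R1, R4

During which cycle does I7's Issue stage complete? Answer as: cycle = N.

t=1  I1 issues→ALU
t=2  I1 reads, I2 issues→FPADD
t=3  I1 exec-done, I2 reads
t=4  I1 writes R4
t=5  I3 issues→ALU
t=6  I2 exec-done, I3 reads, I4 issues→FPMUL
t=7  I2 writes R1, I3 exec-done
t=8  I3 writes R3
t=9  I4 reads, I5 issues→ALU
t=10  I5 reads, I6 issues→FPADD
t=11  I5 exec-done
t=12  I5 writes R4
t=13  I7 issues→ALU
t=14  I4 exec-done
t=15  I4 writes R2
t=16  I6 reads, I7 reads
t=17  I7 exec-done
t=18  I7 writes R0
t=19  I6 exec-done, I8 issues→ALU
t=20  I6 writes R1
t=21  I8 reads
t=22  I8 exec-done
t=23  I8 writes R2

cycle = 13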